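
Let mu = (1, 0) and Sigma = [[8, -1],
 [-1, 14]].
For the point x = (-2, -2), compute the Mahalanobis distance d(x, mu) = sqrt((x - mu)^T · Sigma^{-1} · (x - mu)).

Step 1 — centre the observation: (x - mu) = (-3, -2).

Step 2 — invert Sigma. det(Sigma) = 8·14 - (-1)² = 111.
  Sigma^{-1} = (1/det) · [[d, -b], [-b, a]] = [[0.1261, 0.009],
 [0.009, 0.0721]].

Step 3 — form the quadratic (x - mu)^T · Sigma^{-1} · (x - mu):
  Sigma^{-1} · (x - mu) = (-0.3964, -0.1712).
  (x - mu)^T · [Sigma^{-1} · (x - mu)] = (-3)·(-0.3964) + (-2)·(-0.1712) = 1.5315.

Step 4 — take square root: d = √(1.5315) ≈ 1.2376.

d(x, mu) = √(1.5315) ≈ 1.2376


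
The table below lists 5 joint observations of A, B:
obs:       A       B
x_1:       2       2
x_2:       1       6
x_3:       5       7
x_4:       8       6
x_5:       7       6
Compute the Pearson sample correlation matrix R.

Step 1 — column means:
  mean(A) = (2 + 1 + 5 + 8 + 7) / 5 = 23/5 = 4.6
  mean(B) = (2 + 6 + 7 + 6 + 6) / 5 = 27/5 = 5.4

Step 2 — sample variances and covariances s[i,j] = (1/(n-1)) · Σ_k (x_{k,i} - mean_i) · (x_{k,j} - mean_j), with n-1 = 4:
  s[A,A] = ((-2.6)·(-2.6) + (-3.6)·(-3.6) + (0.4)·(0.4) + (3.4)·(3.4) + (2.4)·(2.4)) / 4 = 37.2/4 = 9.3
  s[A,B] = ((-2.6)·(-3.4) + (-3.6)·(0.6) + (0.4)·(1.6) + (3.4)·(0.6) + (2.4)·(0.6)) / 4 = 10.8/4 = 2.7
  s[B,B] = ((-3.4)·(-3.4) + (0.6)·(0.6) + (1.6)·(1.6) + (0.6)·(0.6) + (0.6)·(0.6)) / 4 = 15.2/4 = 3.8
  Sample standard deviations s_i = √(s[i,i]):
  s(A) = √(9.3) = 3.0496
  s(B) = √(3.8) = 1.9494

Step 3 — r_{ij} = s_{ij} / (s_i · s_j):
  r[A,A] = 1 (diagonal).
  r[A,B] = 2.7 / (3.0496 · 1.9494) = 2.7 / 5.9447 = 0.4542
  r[B,B] = 1 (diagonal).

R is symmetric with unit diagonal. Assembling:

R = [[1, 0.4542],
 [0.4542, 1]]


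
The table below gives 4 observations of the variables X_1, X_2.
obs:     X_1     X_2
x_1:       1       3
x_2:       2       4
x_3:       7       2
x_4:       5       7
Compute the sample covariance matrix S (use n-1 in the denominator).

Step 1 — column means:
  mean(X_1) = (1 + 2 + 7 + 5) / 4 = 15/4 = 3.75
  mean(X_2) = (3 + 4 + 2 + 7) / 4 = 16/4 = 4

Step 2 — sample covariance S[i,j] = (1/(n-1)) · Σ_k (x_{k,i} - mean_i) · (x_{k,j} - mean_j), with n-1 = 3.
  S[X_1,X_1] = ((-2.75)·(-2.75) + (-1.75)·(-1.75) + (3.25)·(3.25) + (1.25)·(1.25)) / 3 = 22.75/3 = 7.5833
  S[X_1,X_2] = ((-2.75)·(-1) + (-1.75)·(0) + (3.25)·(-2) + (1.25)·(3)) / 3 = 0/3 = 0
  S[X_2,X_2] = ((-1)·(-1) + (0)·(0) + (-2)·(-2) + (3)·(3)) / 3 = 14/3 = 4.6667

S is symmetric (S[j,i] = S[i,j]). Assembling:

S = [[7.5833, 0],
 [0, 4.6667]]


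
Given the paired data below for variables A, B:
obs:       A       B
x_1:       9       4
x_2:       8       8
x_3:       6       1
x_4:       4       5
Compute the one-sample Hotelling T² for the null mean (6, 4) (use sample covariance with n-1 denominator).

Step 1 — sample mean vector:
  mean(A) = (9 + 8 + 6 + 4) / 4 = 27/4 = 6.75
  mean(B) = (4 + 8 + 1 + 5) / 4 = 18/4 = 4.5
  x̄ = (6.75, 4.5),  deviation x̄ - mu_0 = (6.75, 4.5) - (6, 4) = (0.75, 0.5).

Step 2 — sample covariance matrix, S[i,j] = (1/(n-1)) · Σ_k (x_{k,i} - mean_i) · (x_{k,j} - mean_j), divisor n-1 = 3:
  S[A,A] = ((2.25)·(2.25) + (1.25)·(1.25) + (-0.75)·(-0.75) + (-2.75)·(-2.75)) / 3 = 14.75/3 = 4.9167
  S[A,B] = ((2.25)·(-0.5) + (1.25)·(3.5) + (-0.75)·(-3.5) + (-2.75)·(0.5)) / 3 = 4.5/3 = 1.5
  S[B,B] = ((-0.5)·(-0.5) + (3.5)·(3.5) + (-3.5)·(-3.5) + (0.5)·(0.5)) / 3 = 25/3 = 8.3333
  S = [[4.9167, 1.5],
 [1.5, 8.3333]].

Step 3 — invert S. det(S) = 4.9167·8.3333 - (1.5)² = 38.7222.
  S^{-1} = (1/det) · [[d, -b], [-b, a]] = [[0.2152, -0.0387],
 [-0.0387, 0.127]].

Step 4 — quadratic form (x̄ - mu_0)^T · S^{-1} · (x̄ - mu_0):
  S^{-1} · (x̄ - mu_0) = (0.142, 0.0344),
  (x̄ - mu_0)^T · [...] = (0.75)·(0.142) + (0.5)·(0.0344) = 0.1237.

Step 5 — scale by n: T² = 4 · 0.1237 = 0.495.

T² ≈ 0.495


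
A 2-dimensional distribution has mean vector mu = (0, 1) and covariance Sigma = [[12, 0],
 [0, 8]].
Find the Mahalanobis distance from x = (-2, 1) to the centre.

Step 1 — centre the observation: (x - mu) = (-2, 0).

Step 2 — invert Sigma. det(Sigma) = 12·8 - (0)² = 96.
  Sigma^{-1} = (1/det) · [[d, -b], [-b, a]] = [[0.0833, 0],
 [0, 0.125]].

Step 3 — form the quadratic (x - mu)^T · Sigma^{-1} · (x - mu):
  Sigma^{-1} · (x - mu) = (-0.1667, 0).
  (x - mu)^T · [Sigma^{-1} · (x - mu)] = (-2)·(-0.1667) + (0)·(0) = 0.3333.

Step 4 — take square root: d = √(0.3333) ≈ 0.5774.

d(x, mu) = √(0.3333) ≈ 0.5774


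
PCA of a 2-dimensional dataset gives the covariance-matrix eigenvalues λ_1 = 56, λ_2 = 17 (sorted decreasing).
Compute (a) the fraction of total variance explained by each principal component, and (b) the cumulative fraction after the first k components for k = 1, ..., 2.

Step 1 — total variance = trace(Sigma) = Σ λ_i = 56 + 17 = 73.

Step 2 — fraction explained by component i = λ_i / Σ λ:
  PC1: 56/73 = 0.7671
  PC2: 17/73 = 0.2329

Step 3 — cumulative fraction after k components = (λ_1 + ... + λ_k) / Σ λ:
  k = 1: 56/73 = 0.7671
  k = 2: (56 + 17)/73 = 73/73 = 1

Summary (fraction, with percent):

explained: PC1 0.7671 (76.71%), PC2 0.2329 (23.29%);  cumulative: 0.7671, 1


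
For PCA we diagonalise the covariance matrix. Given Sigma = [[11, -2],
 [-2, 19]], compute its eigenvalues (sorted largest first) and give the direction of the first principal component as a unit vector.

Step 1 — characteristic polynomial of 2×2 Sigma:
  det(Sigma - λI) = λ² - trace · λ + det = 0.
  trace = 11 + 19 = 30, det = 11·19 - (-2)² = 205.
Step 2 — discriminant:
  Δ = trace² - 4·det = 900 - 820 = 80.
Step 3 — eigenvalues:
  λ = (trace ± √Δ)/2 = (30 ± 8.9443)/2,
  λ_1 = 19.4721,  λ_2 = 10.5279.

Step 4 — unit eigenvector for λ_1: solve (Sigma - λ_1 I)v = 0. First row:
  (11 - 19.4721)·v_x + (-2)·v_y = 0, i.e. (-8.4721)·v_x + (-2)·v_y = 0,
  so v ∝ (b, λ_1 - a) = (-2, 8.4721); multiply by -1 so the first entry is positive: u = (2, -8.4721).
  ||u|| = √((2)² + (-8.4721)²) = √(75.7771) ≈ 8.705,
  v_1 = u/||u|| ≈ (0.2298, -0.9732) (||v_1|| = 1).

λ_1 = 19.4721,  λ_2 = 10.5279;  v_1 ≈ (0.2298, -0.9732)


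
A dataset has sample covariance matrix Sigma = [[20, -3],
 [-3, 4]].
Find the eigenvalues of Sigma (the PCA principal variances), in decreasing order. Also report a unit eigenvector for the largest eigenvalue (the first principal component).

Step 1 — characteristic polynomial of 2×2 Sigma:
  det(Sigma - λI) = λ² - trace · λ + det = 0.
  trace = 20 + 4 = 24, det = 20·4 - (-3)² = 71.
Step 2 — discriminant:
  Δ = trace² - 4·det = 576 - 284 = 292.
Step 3 — eigenvalues:
  λ = (trace ± √Δ)/2 = (24 ± 17.088)/2,
  λ_1 = 20.544,  λ_2 = 3.456.

Step 4 — unit eigenvector for λ_1: solve (Sigma - λ_1 I)v = 0. First row:
  (20 - 20.544)·v_x + (-3)·v_y = 0, i.e. (-0.544)·v_x + (-3)·v_y = 0,
  so v ∝ (b, λ_1 - a) = (-3, 0.544); multiply by -1 so the first entry is positive: u = (3, -0.544).
  ||u|| = √((3)² + (-0.544)²) = √(9.2959) ≈ 3.0489,
  v_1 = u/||u|| ≈ (0.984, -0.1784) (||v_1|| = 1).

λ_1 = 20.544,  λ_2 = 3.456;  v_1 ≈ (0.984, -0.1784)


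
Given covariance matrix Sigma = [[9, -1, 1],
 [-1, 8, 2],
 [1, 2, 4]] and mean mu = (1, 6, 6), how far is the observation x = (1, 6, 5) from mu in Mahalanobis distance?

Step 1 — centre the observation: (x - mu) = (0, 0, -1).

Step 2 — invert Sigma (cofactor / det for 3×3, or solve directly):
  Sigma^{-1} = [[0.1186, 0.0254, -0.0424],
 [0.0254, 0.1483, -0.0805],
 [-0.0424, -0.0805, 0.3008]].

Step 3 — form the quadratic (x - mu)^T · Sigma^{-1} · (x - mu):
  Sigma^{-1} · (x - mu) = (0.0424, 0.0805, -0.3008).
  (x - mu)^T · [Sigma^{-1} · (x - mu)] = (0)·(0.0424) + (0)·(0.0805) + (-1)·(-0.3008) = 0.3008.

Step 4 — take square root: d = √(0.3008) ≈ 0.5485.

d(x, mu) = √(0.3008) ≈ 0.5485


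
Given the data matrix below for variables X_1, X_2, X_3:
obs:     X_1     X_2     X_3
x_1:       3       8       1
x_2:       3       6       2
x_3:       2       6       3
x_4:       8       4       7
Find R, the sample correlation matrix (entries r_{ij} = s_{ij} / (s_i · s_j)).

Step 1 — column means:
  mean(X_1) = (3 + 3 + 2 + 8) / 4 = 16/4 = 4
  mean(X_2) = (8 + 6 + 6 + 4) / 4 = 24/4 = 6
  mean(X_3) = (1 + 2 + 3 + 7) / 4 = 13/4 = 3.25

Step 2 — sample variances and covariances s[i,j] = (1/(n-1)) · Σ_k (x_{k,i} - mean_i) · (x_{k,j} - mean_j), with n-1 = 3:
  s[X_1,X_1] = ((-1)·(-1) + (-1)·(-1) + (-2)·(-2) + (4)·(4)) / 3 = 22/3 = 7.3333
  s[X_1,X_2] = ((-1)·(2) + (-1)·(0) + (-2)·(0) + (4)·(-2)) / 3 = -10/3 = -3.3333
  s[X_1,X_3] = ((-1)·(-2.25) + (-1)·(-1.25) + (-2)·(-0.25) + (4)·(3.75)) / 3 = 19/3 = 6.3333
  s[X_2,X_2] = ((2)·(2) + (0)·(0) + (0)·(0) + (-2)·(-2)) / 3 = 8/3 = 2.6667
  s[X_2,X_3] = ((2)·(-2.25) + (0)·(-1.25) + (0)·(-0.25) + (-2)·(3.75)) / 3 = -12/3 = -4
  s[X_3,X_3] = ((-2.25)·(-2.25) + (-1.25)·(-1.25) + (-0.25)·(-0.25) + (3.75)·(3.75)) / 3 = 20.75/3 = 6.9167
  Sample standard deviations s_i = √(s[i,i]):
  s(X_1) = √(7.3333) = 2.708
  s(X_2) = √(2.6667) = 1.633
  s(X_3) = √(6.9167) = 2.63

Step 3 — r_{ij} = s_{ij} / (s_i · s_j):
  r[X_1,X_1] = 1 (diagonal).
  r[X_1,X_2] = -3.3333 / (2.708 · 1.633) = -3.3333 / 4.4222 = -0.7538
  r[X_1,X_3] = 6.3333 / (2.708 · 2.63) = 6.3333 / 7.122 = 0.8893
  r[X_2,X_2] = 1 (diagonal).
  r[X_2,X_3] = -4 / (1.633 · 2.63) = -4 / 4.2947 = -0.9314
  r[X_3,X_3] = 1 (diagonal).

R is symmetric with unit diagonal. Assembling:

R = [[1, -0.7538, 0.8893],
 [-0.7538, 1, -0.9314],
 [0.8893, -0.9314, 1]]


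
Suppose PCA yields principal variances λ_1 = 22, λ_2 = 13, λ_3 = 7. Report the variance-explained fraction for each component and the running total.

Step 1 — total variance = trace(Sigma) = Σ λ_i = 22 + 13 + 7 = 42.

Step 2 — fraction explained by component i = λ_i / Σ λ:
  PC1: 22/42 = 0.5238
  PC2: 13/42 = 0.3095
  PC3: 7/42 = 0.1667

Step 3 — cumulative fraction after k components = (λ_1 + ... + λ_k) / Σ λ:
  k = 1: 22/42 = 0.5238
  k = 2: (22 + 13)/42 = 35/42 = 0.8333
  k = 3: (22 + 13 + 7)/42 = 42/42 = 1

Summary (fraction, with percent):

explained: PC1 0.5238 (52.38%), PC2 0.3095 (30.95%), PC3 0.1667 (16.67%);  cumulative: 0.5238, 0.8333, 1


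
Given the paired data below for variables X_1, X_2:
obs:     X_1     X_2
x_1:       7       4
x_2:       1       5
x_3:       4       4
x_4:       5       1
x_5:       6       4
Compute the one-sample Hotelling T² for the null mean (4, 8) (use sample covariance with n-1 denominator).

Step 1 — sample mean vector:
  mean(X_1) = (7 + 1 + 4 + 5 + 6) / 5 = 23/5 = 4.6
  mean(X_2) = (4 + 5 + 4 + 1 + 4) / 5 = 18/5 = 3.6
  x̄ = (4.6, 3.6),  deviation x̄ - mu_0 = (4.6, 3.6) - (4, 8) = (0.6, -4.4).

Step 2 — sample covariance matrix, S[i,j] = (1/(n-1)) · Σ_k (x_{k,i} - mean_i) · (x_{k,j} - mean_j), divisor n-1 = 4:
  S[X_1,X_1] = ((2.4)·(2.4) + (-3.6)·(-3.6) + (-0.6)·(-0.6) + (0.4)·(0.4) + (1.4)·(1.4)) / 4 = 21.2/4 = 5.3
  S[X_1,X_2] = ((2.4)·(0.4) + (-3.6)·(1.4) + (-0.6)·(0.4) + (0.4)·(-2.6) + (1.4)·(0.4)) / 4 = -4.8/4 = -1.2
  S[X_2,X_2] = ((0.4)·(0.4) + (1.4)·(1.4) + (0.4)·(0.4) + (-2.6)·(-2.6) + (0.4)·(0.4)) / 4 = 9.2/4 = 2.3
  S = [[5.3, -1.2],
 [-1.2, 2.3]].

Step 3 — invert S. det(S) = 5.3·2.3 - (-1.2)² = 10.75.
  S^{-1} = (1/det) · [[d, -b], [-b, a]] = [[0.214, 0.1116],
 [0.1116, 0.493]].

Step 4 — quadratic form (x̄ - mu_0)^T · S^{-1} · (x̄ - mu_0):
  S^{-1} · (x̄ - mu_0) = (-0.3628, -2.1023),
  (x̄ - mu_0)^T · [...] = (0.6)·(-0.3628) + (-4.4)·(-2.1023) = 9.0326.

Step 5 — scale by n: T² = 5 · 9.0326 = 45.1628.

T² ≈ 45.1628


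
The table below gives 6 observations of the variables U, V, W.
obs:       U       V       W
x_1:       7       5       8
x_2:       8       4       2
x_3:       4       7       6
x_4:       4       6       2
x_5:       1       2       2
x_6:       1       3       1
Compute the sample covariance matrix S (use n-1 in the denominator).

Step 1 — column means:
  mean(U) = (7 + 8 + 4 + 4 + 1 + 1) / 6 = 25/6 = 4.1667
  mean(V) = (5 + 4 + 7 + 6 + 2 + 3) / 6 = 27/6 = 4.5
  mean(W) = (8 + 2 + 6 + 2 + 2 + 1) / 6 = 21/6 = 3.5

Step 2 — sample covariance S[i,j] = (1/(n-1)) · Σ_k (x_{k,i} - mean_i) · (x_{k,j} - mean_j), with n-1 = 5.
  S[U,U] = ((2.8333)·(2.8333) + (3.8333)·(3.8333) + (-0.1667)·(-0.1667) + (-0.1667)·(-0.1667) + (-3.1667)·(-3.1667) + (-3.1667)·(-3.1667)) / 5 = 42.8333/5 = 8.5667
  S[U,V] = ((2.8333)·(0.5) + (3.8333)·(-0.5) + (-0.1667)·(2.5) + (-0.1667)·(1.5) + (-3.1667)·(-2.5) + (-3.1667)·(-1.5)) / 5 = 11.5/5 = 2.3
  S[U,W] = ((2.8333)·(4.5) + (3.8333)·(-1.5) + (-0.1667)·(2.5) + (-0.1667)·(-1.5) + (-3.1667)·(-1.5) + (-3.1667)·(-2.5)) / 5 = 19.5/5 = 3.9
  S[V,V] = ((0.5)·(0.5) + (-0.5)·(-0.5) + (2.5)·(2.5) + (1.5)·(1.5) + (-2.5)·(-2.5) + (-1.5)·(-1.5)) / 5 = 17.5/5 = 3.5
  S[V,W] = ((0.5)·(4.5) + (-0.5)·(-1.5) + (2.5)·(2.5) + (1.5)·(-1.5) + (-2.5)·(-1.5) + (-1.5)·(-2.5)) / 5 = 14.5/5 = 2.9
  S[W,W] = ((4.5)·(4.5) + (-1.5)·(-1.5) + (2.5)·(2.5) + (-1.5)·(-1.5) + (-1.5)·(-1.5) + (-2.5)·(-2.5)) / 5 = 39.5/5 = 7.9

S is symmetric (S[j,i] = S[i,j]). Assembling:

S = [[8.5667, 2.3, 3.9],
 [2.3, 3.5, 2.9],
 [3.9, 2.9, 7.9]]


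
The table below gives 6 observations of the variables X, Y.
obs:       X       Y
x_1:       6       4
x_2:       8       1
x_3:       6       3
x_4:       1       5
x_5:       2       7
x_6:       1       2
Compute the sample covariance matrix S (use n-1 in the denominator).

Step 1 — column means:
  mean(X) = (6 + 8 + 6 + 1 + 2 + 1) / 6 = 24/6 = 4
  mean(Y) = (4 + 1 + 3 + 5 + 7 + 2) / 6 = 22/6 = 3.6667

Step 2 — sample covariance S[i,j] = (1/(n-1)) · Σ_k (x_{k,i} - mean_i) · (x_{k,j} - mean_j), with n-1 = 5.
  S[X,X] = ((2)·(2) + (4)·(4) + (2)·(2) + (-3)·(-3) + (-2)·(-2) + (-3)·(-3)) / 5 = 46/5 = 9.2
  S[X,Y] = ((2)·(0.3333) + (4)·(-2.6667) + (2)·(-0.6667) + (-3)·(1.3333) + (-2)·(3.3333) + (-3)·(-1.6667)) / 5 = -17/5 = -3.4
  S[Y,Y] = ((0.3333)·(0.3333) + (-2.6667)·(-2.6667) + (-0.6667)·(-0.6667) + (1.3333)·(1.3333) + (3.3333)·(3.3333) + (-1.6667)·(-1.6667)) / 5 = 23.3333/5 = 4.6667

S is symmetric (S[j,i] = S[i,j]). Assembling:

S = [[9.2, -3.4],
 [-3.4, 4.6667]]


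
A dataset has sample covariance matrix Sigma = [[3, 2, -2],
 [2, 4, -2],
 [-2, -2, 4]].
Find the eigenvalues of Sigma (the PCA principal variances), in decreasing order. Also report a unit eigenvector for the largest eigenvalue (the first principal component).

Step 1 — characteristic polynomial p(λ) = det(λI - Sigma) = λ³ - tr·λ² + c_1·λ - det, where tr = trace, c_1 = sum of the principal 2×2 minors, det = det(Sigma):
  tr = 3 + 4 + 4 = 11,
  c_1 = (3·4 - (2)²) + (3·4 - (-2)²) + (4·4 - (-2)²) = 8 + 8 + 12 = 28,
  det = 3·(4·4 - (-2)²) - (2)·((2)·4 - (-2)·(-2)) + (-2)·((2)·(-2) - 4·(-2)) = 3·(12) - (2)·(4) + (-2)·(4) = 20.
  So p(λ) = λ³ - 11λ² + 28λ - 20.
Step 2 — look for an integer root (rational root theorem: any rational root is an integer divisor of 20). Testing λ = 2:
  p(2) = 8 - 44 + 56 - 20 = 0  ✓
  Dividing out (λ - 2): p(λ) = (λ - 2)(λ² - 9λ + 10).
Step 3 — remaining eigenvalues from the quadratic λ² - 9λ + 10 = 0:
  Δ = 9² - 4·10 = 81 - 40 = 41,  λ = (9 ± √41)/2 = (9 ± 6.4031)/2 ≈ 7.7016 or 1.2984.
  Sorted: λ_1 = 7.7016,  λ_2 = 2,  λ_3 = 1.2984  (check: sum = 11 = tr ✓).

Step 4 — unit eigenvector for λ_1 ≈ 7.7016: v spans the null space of (Sigma - λ_1 I), whose rows are
  r_1 = (-4.7016, 2, -2),  r_2 = (2, -3.7016, -2),  r_3 = (-2, -2, -3.7016).
  v is orthogonal to every row, so take v ∝ r_1 × r_2 = ((2)·(-2) - (-2)·(-3.7016), (-2)·(2) - (-4.7016)·(-2), (-4.7016)·(-3.7016) - (2)·(2)) ≈ (-11.4031, -13.4031, 13.4031).
  Rescale (multiply by -1 so the first nonzero entry is positive): u = (11.4031, 13.4031, -13.4031).
  ||u|| = √((11.4031)² + (13.4031)² + (-13.4031)²) = √(489.3187) ≈ 22.1205,  v_1 = u/||u|| ≈ (0.5155, 0.6059, -0.6059) (||v_1|| = 1).

λ_1 = 7.7016,  λ_2 = 2,  λ_3 = 1.2984;  v_1 ≈ (0.5155, 0.6059, -0.6059)


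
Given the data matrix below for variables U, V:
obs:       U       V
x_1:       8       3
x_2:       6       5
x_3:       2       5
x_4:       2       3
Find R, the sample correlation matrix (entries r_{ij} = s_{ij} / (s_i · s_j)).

Step 1 — column means:
  mean(U) = (8 + 6 + 2 + 2) / 4 = 18/4 = 4.5
  mean(V) = (3 + 5 + 5 + 3) / 4 = 16/4 = 4

Step 2 — sample variances and covariances s[i,j] = (1/(n-1)) · Σ_k (x_{k,i} - mean_i) · (x_{k,j} - mean_j), with n-1 = 3:
  s[U,U] = ((3.5)·(3.5) + (1.5)·(1.5) + (-2.5)·(-2.5) + (-2.5)·(-2.5)) / 3 = 27/3 = 9
  s[U,V] = ((3.5)·(-1) + (1.5)·(1) + (-2.5)·(1) + (-2.5)·(-1)) / 3 = -2/3 = -0.6667
  s[V,V] = ((-1)·(-1) + (1)·(1) + (1)·(1) + (-1)·(-1)) / 3 = 4/3 = 1.3333
  Sample standard deviations s_i = √(s[i,i]):
  s(U) = √(9) = 3
  s(V) = √(1.3333) = 1.1547

Step 3 — r_{ij} = s_{ij} / (s_i · s_j):
  r[U,U] = 1 (diagonal).
  r[U,V] = -0.6667 / (3 · 1.1547) = -0.6667 / 3.4641 = -0.1925
  r[V,V] = 1 (diagonal).

R is symmetric with unit diagonal. Assembling:

R = [[1, -0.1925],
 [-0.1925, 1]]


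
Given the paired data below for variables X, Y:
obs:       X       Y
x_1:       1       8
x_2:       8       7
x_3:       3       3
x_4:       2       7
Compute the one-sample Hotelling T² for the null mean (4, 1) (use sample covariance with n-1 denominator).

Step 1 — sample mean vector:
  mean(X) = (1 + 8 + 3 + 2) / 4 = 14/4 = 3.5
  mean(Y) = (8 + 7 + 3 + 7) / 4 = 25/4 = 6.25
  x̄ = (3.5, 6.25),  deviation x̄ - mu_0 = (3.5, 6.25) - (4, 1) = (-0.5, 5.25).

Step 2 — sample covariance matrix, S[i,j] = (1/(n-1)) · Σ_k (x_{k,i} - mean_i) · (x_{k,j} - mean_j), divisor n-1 = 3:
  S[X,X] = ((-2.5)·(-2.5) + (4.5)·(4.5) + (-0.5)·(-0.5) + (-1.5)·(-1.5)) / 3 = 29/3 = 9.6667
  S[X,Y] = ((-2.5)·(1.75) + (4.5)·(0.75) + (-0.5)·(-3.25) + (-1.5)·(0.75)) / 3 = -0.5/3 = -0.1667
  S[Y,Y] = ((1.75)·(1.75) + (0.75)·(0.75) + (-3.25)·(-3.25) + (0.75)·(0.75)) / 3 = 14.75/3 = 4.9167
  S = [[9.6667, -0.1667],
 [-0.1667, 4.9167]].

Step 3 — invert S. det(S) = 9.6667·4.9167 - (-0.1667)² = 47.5.
  S^{-1} = (1/det) · [[d, -b], [-b, a]] = [[0.1035, 0.0035],
 [0.0035, 0.2035]].

Step 4 — quadratic form (x̄ - mu_0)^T · S^{-1} · (x̄ - mu_0):
  S^{-1} · (x̄ - mu_0) = (-0.0333, 1.0667),
  (x̄ - mu_0)^T · [...] = (-0.5)·(-0.0333) + (5.25)·(1.0667) = 5.6167.

Step 5 — scale by n: T² = 4 · 5.6167 = 22.4667.

T² ≈ 22.4667


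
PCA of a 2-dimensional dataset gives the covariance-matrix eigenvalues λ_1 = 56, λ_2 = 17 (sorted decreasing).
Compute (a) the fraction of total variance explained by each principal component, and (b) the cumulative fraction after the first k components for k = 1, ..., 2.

Step 1 — total variance = trace(Sigma) = Σ λ_i = 56 + 17 = 73.

Step 2 — fraction explained by component i = λ_i / Σ λ:
  PC1: 56/73 = 0.7671
  PC2: 17/73 = 0.2329

Step 3 — cumulative fraction after k components = (λ_1 + ... + λ_k) / Σ λ:
  k = 1: 56/73 = 0.7671
  k = 2: (56 + 17)/73 = 73/73 = 1

Summary (fraction, with percent):

explained: PC1 0.7671 (76.71%), PC2 0.2329 (23.29%);  cumulative: 0.7671, 1


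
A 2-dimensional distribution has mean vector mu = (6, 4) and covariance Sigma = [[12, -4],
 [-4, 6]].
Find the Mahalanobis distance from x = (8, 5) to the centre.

Step 1 — centre the observation: (x - mu) = (2, 1).

Step 2 — invert Sigma. det(Sigma) = 12·6 - (-4)² = 56.
  Sigma^{-1} = (1/det) · [[d, -b], [-b, a]] = [[0.1071, 0.0714],
 [0.0714, 0.2143]].

Step 3 — form the quadratic (x - mu)^T · Sigma^{-1} · (x - mu):
  Sigma^{-1} · (x - mu) = (0.2857, 0.3571).
  (x - mu)^T · [Sigma^{-1} · (x - mu)] = (2)·(0.2857) + (1)·(0.3571) = 0.9286.

Step 4 — take square root: d = √(0.9286) ≈ 0.9636.

d(x, mu) = √(0.9286) ≈ 0.9636


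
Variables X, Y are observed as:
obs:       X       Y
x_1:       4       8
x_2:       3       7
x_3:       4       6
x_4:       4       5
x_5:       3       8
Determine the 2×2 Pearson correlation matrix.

Step 1 — column means:
  mean(X) = (4 + 3 + 4 + 4 + 3) / 5 = 18/5 = 3.6
  mean(Y) = (8 + 7 + 6 + 5 + 8) / 5 = 34/5 = 6.8

Step 2 — sample variances and covariances s[i,j] = (1/(n-1)) · Σ_k (x_{k,i} - mean_i) · (x_{k,j} - mean_j), with n-1 = 4:
  s[X,X] = ((0.4)·(0.4) + (-0.6)·(-0.6) + (0.4)·(0.4) + (0.4)·(0.4) + (-0.6)·(-0.6)) / 4 = 1.2/4 = 0.3
  s[X,Y] = ((0.4)·(1.2) + (-0.6)·(0.2) + (0.4)·(-0.8) + (0.4)·(-1.8) + (-0.6)·(1.2)) / 4 = -1.4/4 = -0.35
  s[Y,Y] = ((1.2)·(1.2) + (0.2)·(0.2) + (-0.8)·(-0.8) + (-1.8)·(-1.8) + (1.2)·(1.2)) / 4 = 6.8/4 = 1.7
  Sample standard deviations s_i = √(s[i,i]):
  s(X) = √(0.3) = 0.5477
  s(Y) = √(1.7) = 1.3038

Step 3 — r_{ij} = s_{ij} / (s_i · s_j):
  r[X,X] = 1 (diagonal).
  r[X,Y] = -0.35 / (0.5477 · 1.3038) = -0.35 / 0.7141 = -0.4901
  r[Y,Y] = 1 (diagonal).

R is symmetric with unit diagonal. Assembling:

R = [[1, -0.4901],
 [-0.4901, 1]]


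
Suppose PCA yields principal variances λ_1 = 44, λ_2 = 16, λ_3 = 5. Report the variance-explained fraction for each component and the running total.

Step 1 — total variance = trace(Sigma) = Σ λ_i = 44 + 16 + 5 = 65.

Step 2 — fraction explained by component i = λ_i / Σ λ:
  PC1: 44/65 = 0.6769
  PC2: 16/65 = 0.2462
  PC3: 5/65 = 0.0769

Step 3 — cumulative fraction after k components = (λ_1 + ... + λ_k) / Σ λ:
  k = 1: 44/65 = 0.6769
  k = 2: (44 + 16)/65 = 60/65 = 0.9231
  k = 3: (44 + 16 + 5)/65 = 65/65 = 1

Summary (fraction, with percent):

explained: PC1 0.6769 (67.69%), PC2 0.2462 (24.62%), PC3 0.0769 (7.69%);  cumulative: 0.6769, 0.9231, 1


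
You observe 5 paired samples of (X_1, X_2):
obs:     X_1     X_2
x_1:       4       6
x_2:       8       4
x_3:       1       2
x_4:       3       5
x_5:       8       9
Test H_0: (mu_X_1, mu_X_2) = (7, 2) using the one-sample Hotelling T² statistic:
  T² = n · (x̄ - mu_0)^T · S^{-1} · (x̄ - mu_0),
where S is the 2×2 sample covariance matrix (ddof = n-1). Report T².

Step 1 — sample mean vector:
  mean(X_1) = (4 + 8 + 1 + 3 + 8) / 5 = 24/5 = 4.8
  mean(X_2) = (6 + 4 + 2 + 5 + 9) / 5 = 26/5 = 5.2
  x̄ = (4.8, 5.2),  deviation x̄ - mu_0 = (4.8, 5.2) - (7, 2) = (-2.2, 3.2).

Step 2 — sample covariance matrix, S[i,j] = (1/(n-1)) · Σ_k (x_{k,i} - mean_i) · (x_{k,j} - mean_j), divisor n-1 = 4:
  S[X_1,X_1] = ((-0.8)·(-0.8) + (3.2)·(3.2) + (-3.8)·(-3.8) + (-1.8)·(-1.8) + (3.2)·(3.2)) / 4 = 38.8/4 = 9.7
  S[X_1,X_2] = ((-0.8)·(0.8) + (3.2)·(-1.2) + (-3.8)·(-3.2) + (-1.8)·(-0.2) + (3.2)·(3.8)) / 4 = 20.2/4 = 5.05
  S[X_2,X_2] = ((0.8)·(0.8) + (-1.2)·(-1.2) + (-3.2)·(-3.2) + (-0.2)·(-0.2) + (3.8)·(3.8)) / 4 = 26.8/4 = 6.7
  S = [[9.7, 5.05],
 [5.05, 6.7]].

Step 3 — invert S. det(S) = 9.7·6.7 - (5.05)² = 39.4875.
  S^{-1} = (1/det) · [[d, -b], [-b, a]] = [[0.1697, -0.1279],
 [-0.1279, 0.2456]].

Step 4 — quadratic form (x̄ - mu_0)^T · S^{-1} · (x̄ - mu_0):
  S^{-1} · (x̄ - mu_0) = (-0.7825, 1.0674),
  (x̄ - mu_0)^T · [...] = (-2.2)·(-0.7825) + (3.2)·(1.0674) = 5.1373.

Step 5 — scale by n: T² = 5 · 5.1373 = 25.6866.

T² ≈ 25.6866


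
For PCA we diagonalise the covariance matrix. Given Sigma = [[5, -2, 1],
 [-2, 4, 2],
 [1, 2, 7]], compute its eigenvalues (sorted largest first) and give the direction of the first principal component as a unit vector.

Step 1 — characteristic polynomial p(λ) = det(λI - Sigma) = λ³ - tr·λ² + c_1·λ - det, where tr = trace, c_1 = sum of the principal 2×2 minors, det = det(Sigma):
  tr = 5 + 4 + 7 = 16,
  c_1 = (5·4 - (-2)²) + (5·7 - (1)²) + (4·7 - (2)²) = 16 + 34 + 24 = 74,
  det = 5·(4·7 - (2)²) - (-2)·((-2)·7 - (2)·(1)) + (1)·((-2)·(2) - 4·(1)) = 5·(24) - (-2)·(-16) + (1)·(-8) = 80.
  So p(λ) = λ³ - 16λ² + 74λ - 80.
Step 2 — look for an integer root (rational root theorem: any rational root is an integer divisor of 80). Testing λ = 8:
  p(8) = 512 - 1024 + 592 - 80 = 0  ✓
  Dividing out (λ - 8): p(λ) = (λ - 8)(λ² - 8λ + 10).
Step 3 — remaining eigenvalues from the quadratic λ² - 8λ + 10 = 0:
  Δ = 8² - 4·10 = 64 - 40 = 24,  λ = (8 ± √24)/2 = (8 ± 4.899)/2 ≈ 6.4495 or 1.5505.
  Sorted: λ_1 = 8,  λ_2 = 6.4495,  λ_3 = 1.5505  (check: sum = 16 = tr ✓).

Step 4 — unit eigenvector for λ_1 = 8: v spans the null space of (Sigma - λ_1 I), whose rows are
  r_1 = (-3, -2, 1),  r_2 = (-2, -4, 2),  r_3 = (1, 2, -1).
  v is orthogonal to every row, so take v ∝ r_1 × r_2 = ((-2)·(2) - (1)·(-4), (1)·(-2) - (-3)·(2), (-3)·(-4) - (-2)·(-2)) = (0, 4, 8).
  Rescale (divide by 4): u = (0, 1, 2).
  ||u|| = √((0)² + (1)² + (2)²) = √(5) ≈ 2.2361,  v_1 = u/||u|| ≈ (0, 0.4472, 0.8944) (||v_1|| = 1).

λ_1 = 8,  λ_2 = 6.4495,  λ_3 = 1.5505;  v_1 ≈ (0, 0.4472, 0.8944)


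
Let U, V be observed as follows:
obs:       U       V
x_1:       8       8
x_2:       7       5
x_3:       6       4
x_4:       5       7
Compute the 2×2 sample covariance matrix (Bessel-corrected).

Step 1 — column means:
  mean(U) = (8 + 7 + 6 + 5) / 4 = 26/4 = 6.5
  mean(V) = (8 + 5 + 4 + 7) / 4 = 24/4 = 6

Step 2 — sample covariance S[i,j] = (1/(n-1)) · Σ_k (x_{k,i} - mean_i) · (x_{k,j} - mean_j), with n-1 = 3.
  S[U,U] = ((1.5)·(1.5) + (0.5)·(0.5) + (-0.5)·(-0.5) + (-1.5)·(-1.5)) / 3 = 5/3 = 1.6667
  S[U,V] = ((1.5)·(2) + (0.5)·(-1) + (-0.5)·(-2) + (-1.5)·(1)) / 3 = 2/3 = 0.6667
  S[V,V] = ((2)·(2) + (-1)·(-1) + (-2)·(-2) + (1)·(1)) / 3 = 10/3 = 3.3333

S is symmetric (S[j,i] = S[i,j]). Assembling:

S = [[1.6667, 0.6667],
 [0.6667, 3.3333]]


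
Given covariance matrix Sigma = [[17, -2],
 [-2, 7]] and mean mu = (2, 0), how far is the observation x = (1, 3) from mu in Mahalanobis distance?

Step 1 — centre the observation: (x - mu) = (-1, 3).

Step 2 — invert Sigma. det(Sigma) = 17·7 - (-2)² = 115.
  Sigma^{-1} = (1/det) · [[d, -b], [-b, a]] = [[0.0609, 0.0174],
 [0.0174, 0.1478]].

Step 3 — form the quadratic (x - mu)^T · Sigma^{-1} · (x - mu):
  Sigma^{-1} · (x - mu) = (-0.0087, 0.4261).
  (x - mu)^T · [Sigma^{-1} · (x - mu)] = (-1)·(-0.0087) + (3)·(0.4261) = 1.287.

Step 4 — take square root: d = √(1.287) ≈ 1.1344.

d(x, mu) = √(1.287) ≈ 1.1344


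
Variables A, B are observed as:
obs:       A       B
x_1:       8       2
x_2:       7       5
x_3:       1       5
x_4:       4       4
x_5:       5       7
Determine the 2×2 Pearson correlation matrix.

Step 1 — column means:
  mean(A) = (8 + 7 + 1 + 4 + 5) / 5 = 25/5 = 5
  mean(B) = (2 + 5 + 5 + 4 + 7) / 5 = 23/5 = 4.6

Step 2 — sample variances and covariances s[i,j] = (1/(n-1)) · Σ_k (x_{k,i} - mean_i) · (x_{k,j} - mean_j), with n-1 = 4:
  s[A,A] = ((3)·(3) + (2)·(2) + (-4)·(-4) + (-1)·(-1) + (0)·(0)) / 4 = 30/4 = 7.5
  s[A,B] = ((3)·(-2.6) + (2)·(0.4) + (-4)·(0.4) + (-1)·(-0.6) + (0)·(2.4)) / 4 = -8/4 = -2
  s[B,B] = ((-2.6)·(-2.6) + (0.4)·(0.4) + (0.4)·(0.4) + (-0.6)·(-0.6) + (2.4)·(2.4)) / 4 = 13.2/4 = 3.3
  Sample standard deviations s_i = √(s[i,i]):
  s(A) = √(7.5) = 2.7386
  s(B) = √(3.3) = 1.8166

Step 3 — r_{ij} = s_{ij} / (s_i · s_j):
  r[A,A] = 1 (diagonal).
  r[A,B] = -2 / (2.7386 · 1.8166) = -2 / 4.9749 = -0.402
  r[B,B] = 1 (diagonal).

R is symmetric with unit diagonal. Assembling:

R = [[1, -0.402],
 [-0.402, 1]]


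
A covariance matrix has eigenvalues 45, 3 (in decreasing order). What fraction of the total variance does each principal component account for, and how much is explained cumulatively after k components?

Step 1 — total variance = trace(Sigma) = Σ λ_i = 45 + 3 = 48.

Step 2 — fraction explained by component i = λ_i / Σ λ:
  PC1: 45/48 = 0.9375
  PC2: 3/48 = 0.0625

Step 3 — cumulative fraction after k components = (λ_1 + ... + λ_k) / Σ λ:
  k = 1: 45/48 = 0.9375
  k = 2: (45 + 3)/48 = 48/48 = 1

Summary (fraction, with percent):

explained: PC1 0.9375 (93.75%), PC2 0.0625 (6.25%);  cumulative: 0.9375, 1


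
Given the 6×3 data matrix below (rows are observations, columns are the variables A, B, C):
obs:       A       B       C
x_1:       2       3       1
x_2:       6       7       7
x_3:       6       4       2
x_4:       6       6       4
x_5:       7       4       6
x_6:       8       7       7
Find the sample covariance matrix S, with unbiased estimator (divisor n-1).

Step 1 — column means:
  mean(A) = (2 + 6 + 6 + 6 + 7 + 8) / 6 = 35/6 = 5.8333
  mean(B) = (3 + 7 + 4 + 6 + 4 + 7) / 6 = 31/6 = 5.1667
  mean(C) = (1 + 7 + 2 + 4 + 6 + 7) / 6 = 27/6 = 4.5

Step 2 — sample covariance S[i,j] = (1/(n-1)) · Σ_k (x_{k,i} - mean_i) · (x_{k,j} - mean_j), with n-1 = 5.
  S[A,A] = ((-3.8333)·(-3.8333) + (0.1667)·(0.1667) + (0.1667)·(0.1667) + (0.1667)·(0.1667) + (1.1667)·(1.1667) + (2.1667)·(2.1667)) / 5 = 20.8333/5 = 4.1667
  S[A,B] = ((-3.8333)·(-2.1667) + (0.1667)·(1.8333) + (0.1667)·(-1.1667) + (0.1667)·(0.8333) + (1.1667)·(-1.1667) + (2.1667)·(1.8333)) / 5 = 11.1667/5 = 2.2333
  S[A,C] = ((-3.8333)·(-3.5) + (0.1667)·(2.5) + (0.1667)·(-2.5) + (0.1667)·(-0.5) + (1.1667)·(1.5) + (2.1667)·(2.5)) / 5 = 20.5/5 = 4.1
  S[B,B] = ((-2.1667)·(-2.1667) + (1.8333)·(1.8333) + (-1.1667)·(-1.1667) + (0.8333)·(0.8333) + (-1.1667)·(-1.1667) + (1.8333)·(1.8333)) / 5 = 14.8333/5 = 2.9667
  S[B,C] = ((-2.1667)·(-3.5) + (1.8333)·(2.5) + (-1.1667)·(-2.5) + (0.8333)·(-0.5) + (-1.1667)·(1.5) + (1.8333)·(2.5)) / 5 = 17.5/5 = 3.5
  S[C,C] = ((-3.5)·(-3.5) + (2.5)·(2.5) + (-2.5)·(-2.5) + (-0.5)·(-0.5) + (1.5)·(1.5) + (2.5)·(2.5)) / 5 = 33.5/5 = 6.7

S is symmetric (S[j,i] = S[i,j]). Assembling:

S = [[4.1667, 2.2333, 4.1],
 [2.2333, 2.9667, 3.5],
 [4.1, 3.5, 6.7]]


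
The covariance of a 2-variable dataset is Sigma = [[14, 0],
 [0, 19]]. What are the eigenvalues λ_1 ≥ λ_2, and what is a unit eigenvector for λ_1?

Step 1 — characteristic polynomial of 2×2 Sigma:
  det(Sigma - λI) = λ² - trace · λ + det = 0.
  trace = 14 + 19 = 33, det = 14·19 - (0)² = 266.
Step 2 — discriminant:
  Δ = trace² - 4·det = 1089 - 1064 = 25.
Step 3 — eigenvalues:
  λ = (trace ± √Δ)/2 = (33 ± 5)/2,
  λ_1 = 19,  λ_2 = 14.

Step 4 — unit eigenvector for λ_1: Sigma is diagonal, so its eigenvectors are the coordinate axes. λ_1 = 19 is the diagonal entry on the second coordinate axis, hence
  v_1 = (0, 1) (||v_1|| = 1).

λ_1 = 19,  λ_2 = 14;  v_1 ≈ (0, 1)


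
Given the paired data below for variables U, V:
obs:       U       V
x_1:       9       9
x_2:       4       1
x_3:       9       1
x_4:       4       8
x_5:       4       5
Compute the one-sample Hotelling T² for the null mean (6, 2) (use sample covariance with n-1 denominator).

Step 1 — sample mean vector:
  mean(U) = (9 + 4 + 9 + 4 + 4) / 5 = 30/5 = 6
  mean(V) = (9 + 1 + 1 + 8 + 5) / 5 = 24/5 = 4.8
  x̄ = (6, 4.8),  deviation x̄ - mu_0 = (6, 4.8) - (6, 2) = (0, 2.8).

Step 2 — sample covariance matrix, S[i,j] = (1/(n-1)) · Σ_k (x_{k,i} - mean_i) · (x_{k,j} - mean_j), divisor n-1 = 4:
  S[U,U] = ((3)·(3) + (-2)·(-2) + (3)·(3) + (-2)·(-2) + (-2)·(-2)) / 4 = 30/4 = 7.5
  S[U,V] = ((3)·(4.2) + (-2)·(-3.8) + (3)·(-3.8) + (-2)·(3.2) + (-2)·(0.2)) / 4 = 2/4 = 0.5
  S[V,V] = ((4.2)·(4.2) + (-3.8)·(-3.8) + (-3.8)·(-3.8) + (3.2)·(3.2) + (0.2)·(0.2)) / 4 = 56.8/4 = 14.2
  S = [[7.5, 0.5],
 [0.5, 14.2]].

Step 3 — invert S. det(S) = 7.5·14.2 - (0.5)² = 106.25.
  S^{-1} = (1/det) · [[d, -b], [-b, a]] = [[0.1336, -0.0047],
 [-0.0047, 0.0706]].

Step 4 — quadratic form (x̄ - mu_0)^T · S^{-1} · (x̄ - mu_0):
  S^{-1} · (x̄ - mu_0) = (-0.0132, 0.1976),
  (x̄ - mu_0)^T · [...] = (0)·(-0.0132) + (2.8)·(0.1976) = 0.5534.

Step 5 — scale by n: T² = 5 · 0.5534 = 2.7671.

T² ≈ 2.7671


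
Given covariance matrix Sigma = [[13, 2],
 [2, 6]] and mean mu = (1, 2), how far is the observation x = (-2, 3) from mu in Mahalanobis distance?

Step 1 — centre the observation: (x - mu) = (-3, 1).

Step 2 — invert Sigma. det(Sigma) = 13·6 - (2)² = 74.
  Sigma^{-1} = (1/det) · [[d, -b], [-b, a]] = [[0.0811, -0.027],
 [-0.027, 0.1757]].

Step 3 — form the quadratic (x - mu)^T · Sigma^{-1} · (x - mu):
  Sigma^{-1} · (x - mu) = (-0.2703, 0.2568).
  (x - mu)^T · [Sigma^{-1} · (x - mu)] = (-3)·(-0.2703) + (1)·(0.2568) = 1.0676.

Step 4 — take square root: d = √(1.0676) ≈ 1.0332.

d(x, mu) = √(1.0676) ≈ 1.0332


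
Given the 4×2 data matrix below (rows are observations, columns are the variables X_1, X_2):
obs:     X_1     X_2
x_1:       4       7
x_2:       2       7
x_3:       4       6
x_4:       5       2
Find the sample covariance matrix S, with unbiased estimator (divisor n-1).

Step 1 — column means:
  mean(X_1) = (4 + 2 + 4 + 5) / 4 = 15/4 = 3.75
  mean(X_2) = (7 + 7 + 6 + 2) / 4 = 22/4 = 5.5

Step 2 — sample covariance S[i,j] = (1/(n-1)) · Σ_k (x_{k,i} - mean_i) · (x_{k,j} - mean_j), with n-1 = 3.
  S[X_1,X_1] = ((0.25)·(0.25) + (-1.75)·(-1.75) + (0.25)·(0.25) + (1.25)·(1.25)) / 3 = 4.75/3 = 1.5833
  S[X_1,X_2] = ((0.25)·(1.5) + (-1.75)·(1.5) + (0.25)·(0.5) + (1.25)·(-3.5)) / 3 = -6.5/3 = -2.1667
  S[X_2,X_2] = ((1.5)·(1.5) + (1.5)·(1.5) + (0.5)·(0.5) + (-3.5)·(-3.5)) / 3 = 17/3 = 5.6667

S is symmetric (S[j,i] = S[i,j]). Assembling:

S = [[1.5833, -2.1667],
 [-2.1667, 5.6667]]


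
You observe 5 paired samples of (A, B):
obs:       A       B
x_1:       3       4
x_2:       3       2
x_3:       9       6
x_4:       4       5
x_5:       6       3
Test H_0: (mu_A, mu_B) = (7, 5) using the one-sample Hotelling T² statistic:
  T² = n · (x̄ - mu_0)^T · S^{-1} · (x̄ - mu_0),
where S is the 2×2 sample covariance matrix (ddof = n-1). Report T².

Step 1 — sample mean vector:
  mean(A) = (3 + 3 + 9 + 4 + 6) / 5 = 25/5 = 5
  mean(B) = (4 + 2 + 6 + 5 + 3) / 5 = 20/5 = 4
  x̄ = (5, 4),  deviation x̄ - mu_0 = (5, 4) - (7, 5) = (-2, -1).

Step 2 — sample covariance matrix, S[i,j] = (1/(n-1)) · Σ_k (x_{k,i} - mean_i) · (x_{k,j} - mean_j), divisor n-1 = 4:
  S[A,A] = ((-2)·(-2) + (-2)·(-2) + (4)·(4) + (-1)·(-1) + (1)·(1)) / 4 = 26/4 = 6.5
  S[A,B] = ((-2)·(0) + (-2)·(-2) + (4)·(2) + (-1)·(1) + (1)·(-1)) / 4 = 10/4 = 2.5
  S[B,B] = ((0)·(0) + (-2)·(-2) + (2)·(2) + (1)·(1) + (-1)·(-1)) / 4 = 10/4 = 2.5
  S = [[6.5, 2.5],
 [2.5, 2.5]].

Step 3 — invert S. det(S) = 6.5·2.5 - (2.5)² = 10.
  S^{-1} = (1/det) · [[d, -b], [-b, a]] = [[0.25, -0.25],
 [-0.25, 0.65]].

Step 4 — quadratic form (x̄ - mu_0)^T · S^{-1} · (x̄ - mu_0):
  S^{-1} · (x̄ - mu_0) = (-0.25, -0.15),
  (x̄ - mu_0)^T · [...] = (-2)·(-0.25) + (-1)·(-0.15) = 0.65.

Step 5 — scale by n: T² = 5 · 0.65 = 3.25.

T² ≈ 3.25


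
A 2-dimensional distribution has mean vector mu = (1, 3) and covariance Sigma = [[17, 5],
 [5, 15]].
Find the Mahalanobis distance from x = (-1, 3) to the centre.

Step 1 — centre the observation: (x - mu) = (-2, 0).

Step 2 — invert Sigma. det(Sigma) = 17·15 - (5)² = 230.
  Sigma^{-1} = (1/det) · [[d, -b], [-b, a]] = [[0.0652, -0.0217],
 [-0.0217, 0.0739]].

Step 3 — form the quadratic (x - mu)^T · Sigma^{-1} · (x - mu):
  Sigma^{-1} · (x - mu) = (-0.1304, 0.0435).
  (x - mu)^T · [Sigma^{-1} · (x - mu)] = (-2)·(-0.1304) + (0)·(0.0435) = 0.2609.

Step 4 — take square root: d = √(0.2609) ≈ 0.5108.

d(x, mu) = √(0.2609) ≈ 0.5108


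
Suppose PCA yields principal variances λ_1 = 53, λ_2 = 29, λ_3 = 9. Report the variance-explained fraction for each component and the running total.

Step 1 — total variance = trace(Sigma) = Σ λ_i = 53 + 29 + 9 = 91.

Step 2 — fraction explained by component i = λ_i / Σ λ:
  PC1: 53/91 = 0.5824
  PC2: 29/91 = 0.3187
  PC3: 9/91 = 0.0989

Step 3 — cumulative fraction after k components = (λ_1 + ... + λ_k) / Σ λ:
  k = 1: 53/91 = 0.5824
  k = 2: (53 + 29)/91 = 82/91 = 0.9011
  k = 3: (53 + 29 + 9)/91 = 91/91 = 1

Summary (fraction, with percent):

explained: PC1 0.5824 (58.24%), PC2 0.3187 (31.87%), PC3 0.0989 (9.89%);  cumulative: 0.5824, 0.9011, 1


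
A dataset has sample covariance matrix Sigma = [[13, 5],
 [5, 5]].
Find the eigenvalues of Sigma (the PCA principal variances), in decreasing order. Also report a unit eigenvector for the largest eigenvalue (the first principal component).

Step 1 — characteristic polynomial of 2×2 Sigma:
  det(Sigma - λI) = λ² - trace · λ + det = 0.
  trace = 13 + 5 = 18, det = 13·5 - (5)² = 40.
Step 2 — discriminant:
  Δ = trace² - 4·det = 324 - 160 = 164.
Step 3 — eigenvalues:
  λ = (trace ± √Δ)/2 = (18 ± 12.8062)/2,
  λ_1 = 15.4031,  λ_2 = 2.5969.

Step 4 — unit eigenvector for λ_1: solve (Sigma - λ_1 I)v = 0. First row:
  (13 - 15.4031)·v_x + (5)·v_y = 0, i.e. (-2.4031)·v_x + (5)·v_y = 0,
  so v ∝ (b, λ_1 - a) = (5, 2.4031) = u.
  ||u|| = √((5)² + (2.4031)²) = √(30.775) ≈ 5.5475,
  v_1 = u/||u|| ≈ (0.9013, 0.4332) (||v_1|| = 1).

λ_1 = 15.4031,  λ_2 = 2.5969;  v_1 ≈ (0.9013, 0.4332)


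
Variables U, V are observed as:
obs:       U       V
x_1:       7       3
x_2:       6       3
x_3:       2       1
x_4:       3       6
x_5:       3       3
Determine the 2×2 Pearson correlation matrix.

Step 1 — column means:
  mean(U) = (7 + 6 + 2 + 3 + 3) / 5 = 21/5 = 4.2
  mean(V) = (3 + 3 + 1 + 6 + 3) / 5 = 16/5 = 3.2

Step 2 — sample variances and covariances s[i,j] = (1/(n-1)) · Σ_k (x_{k,i} - mean_i) · (x_{k,j} - mean_j), with n-1 = 4:
  s[U,U] = ((2.8)·(2.8) + (1.8)·(1.8) + (-2.2)·(-2.2) + (-1.2)·(-1.2) + (-1.2)·(-1.2)) / 4 = 18.8/4 = 4.7
  s[U,V] = ((2.8)·(-0.2) + (1.8)·(-0.2) + (-2.2)·(-2.2) + (-1.2)·(2.8) + (-1.2)·(-0.2)) / 4 = 0.8/4 = 0.2
  s[V,V] = ((-0.2)·(-0.2) + (-0.2)·(-0.2) + (-2.2)·(-2.2) + (2.8)·(2.8) + (-0.2)·(-0.2)) / 4 = 12.8/4 = 3.2
  Sample standard deviations s_i = √(s[i,i]):
  s(U) = √(4.7) = 2.1679
  s(V) = √(3.2) = 1.7889

Step 3 — r_{ij} = s_{ij} / (s_i · s_j):
  r[U,U] = 1 (diagonal).
  r[U,V] = 0.2 / (2.1679 · 1.7889) = 0.2 / 3.8781 = 0.0516
  r[V,V] = 1 (diagonal).

R is symmetric with unit diagonal. Assembling:

R = [[1, 0.0516],
 [0.0516, 1]]


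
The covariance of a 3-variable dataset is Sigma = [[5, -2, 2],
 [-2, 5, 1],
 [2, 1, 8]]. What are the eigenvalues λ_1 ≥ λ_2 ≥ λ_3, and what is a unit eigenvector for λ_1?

Step 1 — characteristic polynomial p(λ) = det(λI - Sigma) = λ³ - tr·λ² + c_1·λ - det, where tr = trace, c_1 = sum of the principal 2×2 minors, det = det(Sigma):
  tr = 5 + 5 + 8 = 18,
  c_1 = (5·5 - (-2)²) + (5·8 - (2)²) + (5·8 - (1)²) = 21 + 36 + 39 = 96,
  det = 5·(5·8 - (1)²) - (-2)·((-2)·8 - (1)·(2)) + (2)·((-2)·(1) - 5·(2)) = 5·(39) - (-2)·(-18) + (2)·(-12) = 135.
  So p(λ) = λ³ - 18λ² + 96λ - 135.
Step 2 — look for an integer root (rational root theorem: any rational root is an integer divisor of 135). Testing λ = 9:
  p(9) = 729 - 1458 + 864 - 135 = 0  ✓
  Dividing out (λ - 9): p(λ) = (λ - 9)(λ² - 9λ + 15).
Step 3 — remaining eigenvalues from the quadratic λ² - 9λ + 15 = 0:
  Δ = 9² - 4·15 = 81 - 60 = 21,  λ = (9 ± √21)/2 = (9 ± 4.5826)/2 ≈ 6.7913 or 2.2087.
  Sorted: λ_1 = 9,  λ_2 = 6.7913,  λ_3 = 2.2087  (check: sum = 18 = tr ✓).

Step 4 — unit eigenvector for λ_1 = 9: v spans the null space of (Sigma - λ_1 I), whose rows are
  r_1 = (-4, -2, 2),  r_2 = (-2, -4, 1),  r_3 = (2, 1, -1).
  v is orthogonal to every row, so take v ∝ r_1 × r_2 = ((-2)·(1) - (2)·(-4), (2)·(-2) - (-4)·(1), (-4)·(-4) - (-2)·(-2)) = (6, 0, 12).
  Rescale (divide by 6): u = (1, 0, 2).
  ||u|| = √((1)² + (0)² + (2)²) = √(5) ≈ 2.2361,  v_1 = u/||u|| ≈ (0.4472, 0, 0.8944) (||v_1|| = 1).

λ_1 = 9,  λ_2 = 6.7913,  λ_3 = 2.2087;  v_1 ≈ (0.4472, 0, 0.8944)


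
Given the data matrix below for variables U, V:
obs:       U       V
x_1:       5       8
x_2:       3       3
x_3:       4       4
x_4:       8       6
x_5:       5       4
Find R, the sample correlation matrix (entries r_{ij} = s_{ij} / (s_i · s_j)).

Step 1 — column means:
  mean(U) = (5 + 3 + 4 + 8 + 5) / 5 = 25/5 = 5
  mean(V) = (8 + 3 + 4 + 6 + 4) / 5 = 25/5 = 5

Step 2 — sample variances and covariances s[i,j] = (1/(n-1)) · Σ_k (x_{k,i} - mean_i) · (x_{k,j} - mean_j), with n-1 = 4:
  s[U,U] = ((0)·(0) + (-2)·(-2) + (-1)·(-1) + (3)·(3) + (0)·(0)) / 4 = 14/4 = 3.5
  s[U,V] = ((0)·(3) + (-2)·(-2) + (-1)·(-1) + (3)·(1) + (0)·(-1)) / 4 = 8/4 = 2
  s[V,V] = ((3)·(3) + (-2)·(-2) + (-1)·(-1) + (1)·(1) + (-1)·(-1)) / 4 = 16/4 = 4
  Sample standard deviations s_i = √(s[i,i]):
  s(U) = √(3.5) = 1.8708
  s(V) = √(4) = 2

Step 3 — r_{ij} = s_{ij} / (s_i · s_j):
  r[U,U] = 1 (diagonal).
  r[U,V] = 2 / (1.8708 · 2) = 2 / 3.7417 = 0.5345
  r[V,V] = 1 (diagonal).

R is symmetric with unit diagonal. Assembling:

R = [[1, 0.5345],
 [0.5345, 1]]
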